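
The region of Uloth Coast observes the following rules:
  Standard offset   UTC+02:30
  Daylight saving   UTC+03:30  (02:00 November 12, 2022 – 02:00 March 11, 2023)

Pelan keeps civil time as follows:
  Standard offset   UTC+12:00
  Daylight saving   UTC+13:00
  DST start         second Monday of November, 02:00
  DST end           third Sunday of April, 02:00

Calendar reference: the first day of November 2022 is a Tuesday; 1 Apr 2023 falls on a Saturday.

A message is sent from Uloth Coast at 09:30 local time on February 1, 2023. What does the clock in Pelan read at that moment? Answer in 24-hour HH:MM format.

19:00

February 1, 2023 falls between 12 November 2022 and 11 March 2023, so daylight saving is in effect and Uloth Coast is at UTC+03:30.
09:30 Uloth Coast − 3h30m = 06:00 UTC.
1 November 2022 is a Tuesday, so the first Monday is November 7 and the second is November 14.
1 April 2023 is a Saturday, so the first Sunday is April 2 and the third is April 16.
At the standard offset (UTC+12:00), 06:00 UTC + 12h = 18:00 Pelan standard time.
Daylight saving runs 14 November 2022 – 16 April 2023; the standard-time date in Pelan, February 1, 2023, is inside that window, so Pelan is at UTC+13:00.
06:00 UTC + 13h = 19:00 Pelan.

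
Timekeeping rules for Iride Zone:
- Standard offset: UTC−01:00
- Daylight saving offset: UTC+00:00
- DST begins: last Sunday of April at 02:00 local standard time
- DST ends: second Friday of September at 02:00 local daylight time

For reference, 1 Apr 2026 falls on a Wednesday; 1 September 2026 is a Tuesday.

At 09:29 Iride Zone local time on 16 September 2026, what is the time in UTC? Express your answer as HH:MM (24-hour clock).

10:29

1 April 2026 is a Wednesday, so Sundays fall on 5, 12, 19, 26; the last is April 26.
1 September 2026 is a Tuesday, so the first Friday is September 4 and the second is September 11.
16 September 2026 is outside the daylight-saving period (26 April – 11 September), so Iride Zone is on standard time, UTC−01:00.
09:29 local + 1h = 10:29 UTC.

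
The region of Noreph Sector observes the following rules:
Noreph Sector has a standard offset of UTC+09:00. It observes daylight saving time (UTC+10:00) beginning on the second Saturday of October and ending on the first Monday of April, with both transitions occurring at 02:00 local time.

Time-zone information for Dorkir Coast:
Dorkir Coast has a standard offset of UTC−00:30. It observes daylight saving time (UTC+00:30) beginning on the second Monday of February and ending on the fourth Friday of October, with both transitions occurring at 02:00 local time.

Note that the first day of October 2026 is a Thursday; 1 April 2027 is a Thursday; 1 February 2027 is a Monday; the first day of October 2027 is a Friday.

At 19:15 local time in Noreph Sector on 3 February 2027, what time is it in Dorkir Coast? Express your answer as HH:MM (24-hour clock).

08:45

1 October 2026 is a Thursday, so the first Saturday is October 3 and the second is October 10.
1 April 2027 is a Thursday, so the first Monday is April 5.
3 February 2027 lies within the daylight-saving period (10 October 2026 – 5 April 2027), so Noreph Sector is on daylight time, UTC+10:00.
19:15 Noreph Sector − 10h = 09:15 UTC.
1 February 2027 is a Monday, so the first Monday is February 1 and the second is February 8.
1 October 2027 is a Friday, so the first Friday is October 1 and the fourth is October 22.
At the standard offset (UTC−00:30), 09:15 UTC − 0h30m = 08:45 Dorkir Coast standard time.
The standard-time date in Dorkir Coast, 3 February 2027, is outside the daylight-saving period (8 February – 22 October), so Dorkir Coast is on standard time, UTC−00:30.
09:15 UTC − 0h30m = 08:45 Dorkir Coast.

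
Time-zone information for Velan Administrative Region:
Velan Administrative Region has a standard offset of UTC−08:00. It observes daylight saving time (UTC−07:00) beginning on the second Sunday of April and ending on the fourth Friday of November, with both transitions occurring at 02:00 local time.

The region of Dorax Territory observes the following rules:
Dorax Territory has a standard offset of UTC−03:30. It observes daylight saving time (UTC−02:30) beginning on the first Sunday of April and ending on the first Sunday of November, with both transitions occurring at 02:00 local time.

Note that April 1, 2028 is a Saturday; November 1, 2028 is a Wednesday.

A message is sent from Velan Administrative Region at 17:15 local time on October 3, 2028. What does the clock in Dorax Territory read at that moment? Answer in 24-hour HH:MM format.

21:45

1 April 2028 is a Saturday, so the first Sunday is April 2 and the second is April 9.
1 November 2028 is a Wednesday, so the first Friday is November 3 and the fourth is November 24.
October 3, 2028 falls between 9 April and 24 November, so daylight saving is in effect and Velan Administrative Region is at UTC−07:00.
17:15 Velan Administrative Region + 7h = 00:15 UTC (rolling into the next day, 4 October 2028).
1 April 2028 is a Saturday, so the first Sunday is April 2.
1 November 2028 is a Wednesday, so the first Sunday is November 5.
At the standard offset (UTC−03:30), 00:15 UTC − 3h30m = 20:45 Dorax Territory standard time (rolling into the previous day, 3 October 2028).
Daylight saving runs 2 April – 5 November; the standard-time date in Dorax Territory, October 3, 2028, is inside that window, so Dorax Territory is at UTC−02:30.
00:15 UTC − 2h30m = 21:45 Dorax Territory (rolling into the previous day, 3 October 2028).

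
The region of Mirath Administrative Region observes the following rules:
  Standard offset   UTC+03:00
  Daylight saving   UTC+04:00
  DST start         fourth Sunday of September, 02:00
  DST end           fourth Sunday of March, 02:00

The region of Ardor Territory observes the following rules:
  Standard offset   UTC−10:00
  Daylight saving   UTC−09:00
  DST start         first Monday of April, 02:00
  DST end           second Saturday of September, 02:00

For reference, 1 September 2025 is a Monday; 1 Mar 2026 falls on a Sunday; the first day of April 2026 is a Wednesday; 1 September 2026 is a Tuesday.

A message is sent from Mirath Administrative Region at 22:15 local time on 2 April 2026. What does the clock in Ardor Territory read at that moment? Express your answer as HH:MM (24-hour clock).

09:15

1 September 2025 is a Monday, so the first Sunday is September 7 and the fourth is September 28.
1 March 2026 is a Sunday, so the first Sunday is March 1 and the fourth is March 22.
Daylight saving runs 28 September 2025 – 22 March 2026; 2 April 2026 is outside that window, so Mirath Administrative Region is on standard time at UTC+03:00.
22:15 Mirath Administrative Region − 3h = 19:15 UTC.
1 April 2026 is a Wednesday, so the first Monday is April 6.
1 September 2026 is a Tuesday, so the first Saturday is September 5 and the second is September 12.
At the standard offset (UTC−10:00), 19:15 UTC − 10h = 09:15 Ardor Territory standard time.
The standard-time date in Ardor Territory, 2 April 2026, does not fall between 6 April and 12 September, so daylight saving is not in effect and Ardor Territory is at UTC−10:00.
19:15 UTC − 10h = 09:15 Ardor Territory.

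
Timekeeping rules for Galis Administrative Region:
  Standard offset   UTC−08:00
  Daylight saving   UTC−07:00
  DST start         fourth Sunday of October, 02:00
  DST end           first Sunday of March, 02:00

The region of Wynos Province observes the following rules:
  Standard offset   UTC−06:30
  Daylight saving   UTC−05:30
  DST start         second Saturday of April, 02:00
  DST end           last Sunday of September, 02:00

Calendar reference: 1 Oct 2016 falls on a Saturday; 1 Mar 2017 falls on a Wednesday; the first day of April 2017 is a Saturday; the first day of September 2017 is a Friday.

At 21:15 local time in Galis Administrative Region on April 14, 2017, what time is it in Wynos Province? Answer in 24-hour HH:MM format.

1 October 2016 is a Saturday, so the first Sunday is October 2 and the fourth is October 23.
1 March 2017 is a Wednesday, so the first Sunday is March 5.
Daylight saving runs 23 October 2016 – 5 March 2017; April 14, 2017 is outside that window, so Galis Administrative Region is on standard time at UTC−08:00.
21:15 Galis Administrative Region + 8h = 05:15 UTC (rolling into the next day, 15 April 2017).
1 April 2017 is a Saturday, so the first Saturday is April 1 and the second is April 8.
1 September 2017 is a Friday, so Sundays fall on 3, 10, 17, 24; the last is September 24.
At the standard offset (UTC−06:30), 05:15 UTC − 6h30m = 22:45 Wynos Province standard time (rolling into the previous day, 14 April 2017).
The standard-time date in Wynos Province, April 14, 2017, lies within the daylight-saving period (8 April – 24 September), so Wynos Province is on daylight time, UTC−05:30.
05:15 UTC − 5h30m = 23:45 Wynos Province (rolling into the previous day, 14 April 2017).

23:45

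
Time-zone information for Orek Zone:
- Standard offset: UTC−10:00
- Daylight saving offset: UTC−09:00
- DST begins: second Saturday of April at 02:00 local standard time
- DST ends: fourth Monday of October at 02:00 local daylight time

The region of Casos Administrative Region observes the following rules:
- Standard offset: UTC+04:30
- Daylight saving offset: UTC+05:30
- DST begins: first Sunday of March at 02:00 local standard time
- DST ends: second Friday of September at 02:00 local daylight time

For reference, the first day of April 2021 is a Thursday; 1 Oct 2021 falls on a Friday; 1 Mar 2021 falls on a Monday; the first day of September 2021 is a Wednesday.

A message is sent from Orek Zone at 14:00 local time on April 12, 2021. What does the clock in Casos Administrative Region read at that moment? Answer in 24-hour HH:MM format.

04:30

1 April 2021 is a Thursday, so the first Saturday is April 3 and the second is April 10.
1 October 2021 is a Friday, so the first Monday is October 4 and the fourth is October 25.
Daylight saving runs 10 April – 25 October; April 12, 2021 is inside that window, so Orek Zone is at UTC−09:00.
14:00 Orek Zone + 9h = 23:00 UTC.
1 March 2021 is a Monday, so the first Sunday is March 7.
1 September 2021 is a Wednesday, so the first Friday is September 3 and the second is September 10.
At the standard offset (UTC+04:30), 23:00 UTC + 4h30m = 03:30 Casos Administrative Region standard time (rolling into the next day, 13 April 2021).
The standard-time date in Casos Administrative Region, April 13, 2021, falls between 7 March and 10 September, so daylight saving is in effect and Casos Administrative Region is at UTC+05:30.
23:00 UTC + 5h30m = 04:30 Casos Administrative Region (rolling into the next day, 13 April 2021).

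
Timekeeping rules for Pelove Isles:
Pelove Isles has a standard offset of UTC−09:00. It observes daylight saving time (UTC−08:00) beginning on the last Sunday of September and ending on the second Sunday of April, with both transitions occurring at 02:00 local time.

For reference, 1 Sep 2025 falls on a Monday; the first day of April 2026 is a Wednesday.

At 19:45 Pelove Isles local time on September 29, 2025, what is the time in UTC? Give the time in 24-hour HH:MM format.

1 September 2025 is a Monday, so Sundays fall on 7, 14, 21, 28; the last is September 28.
1 April 2026 is a Wednesday, so the first Sunday is April 5 and the second is April 12.
Daylight saving runs 28 September 2025 – 12 April 2026; September 29, 2025 is inside that window, so Pelove Isles is at UTC−08:00.
19:45 local + 8h = 03:45 UTC (rolling into the next day, 30 September 2025).

03:45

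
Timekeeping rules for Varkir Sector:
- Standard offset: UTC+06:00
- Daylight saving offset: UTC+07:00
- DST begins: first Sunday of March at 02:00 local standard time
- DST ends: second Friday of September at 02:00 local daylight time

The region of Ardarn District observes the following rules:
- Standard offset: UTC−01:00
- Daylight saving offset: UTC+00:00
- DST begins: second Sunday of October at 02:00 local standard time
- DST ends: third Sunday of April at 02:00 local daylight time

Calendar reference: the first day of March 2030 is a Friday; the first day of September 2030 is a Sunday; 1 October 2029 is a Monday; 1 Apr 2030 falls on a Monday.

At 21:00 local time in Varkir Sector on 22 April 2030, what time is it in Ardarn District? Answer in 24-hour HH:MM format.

1 March 2030 is a Friday, so the first Sunday is March 3.
1 September 2030 is a Sunday, so the first Friday is September 6 and the second is September 13.
22 April 2030 lies within the daylight-saving period (3 March – 13 September), so Varkir Sector is on daylight time, UTC+07:00.
21:00 Varkir Sector − 7h = 14:00 UTC.
1 October 2029 is a Monday, so the first Sunday is October 7 and the second is October 14.
1 April 2030 is a Monday, so the first Sunday is April 7 and the third is April 21.
At the standard offset (UTC−01:00), 14:00 UTC − 1h = 13:00 Ardarn District standard time.
Daylight saving runs 14 October 2029 – 21 April 2030; the standard-time date in Ardarn District, 22 April 2030, is outside that window, so Ardarn District is on standard time at UTC−01:00.
14:00 UTC − 1h = 13:00 Ardarn District.

13:00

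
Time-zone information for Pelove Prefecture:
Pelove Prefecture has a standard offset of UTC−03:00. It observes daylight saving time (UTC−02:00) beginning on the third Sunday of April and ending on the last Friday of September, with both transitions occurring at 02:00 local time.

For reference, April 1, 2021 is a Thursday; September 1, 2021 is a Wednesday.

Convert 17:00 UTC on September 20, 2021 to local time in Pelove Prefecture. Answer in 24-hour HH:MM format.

15:00

1 April 2021 is a Thursday, so the first Sunday is April 4 and the third is April 18.
1 September 2021 is a Wednesday, so Fridays fall on 3, 10, 17, 24; the last is September 24.
At the standard offset (UTC−03:00), 17:00 UTC − 3h = 14:00 Pelove Prefecture standard time.
The standard-time date in Pelove Prefecture, September 20, 2021, lies within the daylight-saving period (18 April – 24 September), so Pelove Prefecture is on daylight time, UTC−02:00.
17:00 UTC − 2h = 15:00 local.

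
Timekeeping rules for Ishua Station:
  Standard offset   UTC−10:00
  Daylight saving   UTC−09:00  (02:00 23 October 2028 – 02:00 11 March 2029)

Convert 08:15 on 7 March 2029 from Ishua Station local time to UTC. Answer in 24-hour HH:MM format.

7 March 2029 lies within the daylight-saving period (23 October 2028 – 11 March 2029), so Ishua Station is on daylight time, UTC−09:00.
08:15 local + 9h = 17:15 UTC.

17:15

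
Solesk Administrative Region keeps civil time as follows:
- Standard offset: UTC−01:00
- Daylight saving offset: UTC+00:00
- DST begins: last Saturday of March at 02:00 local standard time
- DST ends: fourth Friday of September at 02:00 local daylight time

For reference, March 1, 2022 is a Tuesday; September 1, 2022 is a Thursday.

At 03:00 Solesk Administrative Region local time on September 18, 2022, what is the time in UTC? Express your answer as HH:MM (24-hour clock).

03:00

1 March 2022 is a Tuesday, so Saturdays fall on 5, 12, 19, 26; the last is March 26.
1 September 2022 is a Thursday, so the first Friday is September 2 and the fourth is September 23.
September 18, 2022 lies within the daylight-saving period (26 March – 23 September), so Solesk Administrative Region is on daylight time, UTC+00:00.
03:00 local − 0h = 03:00 UTC.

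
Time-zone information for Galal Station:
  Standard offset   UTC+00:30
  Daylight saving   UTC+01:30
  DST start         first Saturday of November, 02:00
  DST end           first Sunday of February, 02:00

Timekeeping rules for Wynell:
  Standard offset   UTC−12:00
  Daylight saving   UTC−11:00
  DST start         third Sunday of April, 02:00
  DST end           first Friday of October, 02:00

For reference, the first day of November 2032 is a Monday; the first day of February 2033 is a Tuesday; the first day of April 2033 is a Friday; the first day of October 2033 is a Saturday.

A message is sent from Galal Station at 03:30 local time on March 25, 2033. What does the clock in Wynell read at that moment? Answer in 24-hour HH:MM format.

15:00

1 November 2032 is a Monday, so the first Saturday is November 6.
1 February 2033 is a Tuesday, so the first Sunday is February 6.
March 25, 2033 is outside the daylight-saving period (6 November 2032 – 6 February 2033), so Galal Station is on standard time, UTC+00:30.
03:30 Galal Station − 0h30m = 03:00 UTC.
1 April 2033 is a Friday, so the first Sunday is April 3 and the third is April 17.
1 October 2033 is a Saturday, so the first Friday is October 7.
At the standard offset (UTC−12:00), 03:00 UTC − 12h = 15:00 Wynell standard time (rolling into the previous day, 24 March 2033).
The standard-time date in Wynell, March 24, 2033, does not fall between 17 April and 7 October, so daylight saving is not in effect and Wynell is at UTC−12:00.
03:00 UTC − 12h = 15:00 Wynell (rolling into the previous day, 24 March 2033).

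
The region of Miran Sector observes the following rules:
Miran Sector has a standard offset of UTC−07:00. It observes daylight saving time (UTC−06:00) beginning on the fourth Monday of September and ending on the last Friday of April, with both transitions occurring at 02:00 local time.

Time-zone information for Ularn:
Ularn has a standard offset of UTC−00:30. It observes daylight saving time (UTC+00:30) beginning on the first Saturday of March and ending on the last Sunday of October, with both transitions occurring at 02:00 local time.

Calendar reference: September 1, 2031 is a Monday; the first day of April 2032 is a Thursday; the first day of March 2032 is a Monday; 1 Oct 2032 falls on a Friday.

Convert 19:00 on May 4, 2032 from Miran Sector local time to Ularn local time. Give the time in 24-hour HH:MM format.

02:30

1 September 2031 is a Monday, so the first Monday is September 1 and the fourth is September 22.
1 April 2032 is a Thursday, so Fridays fall on 2, 9, 16, 23, 30; the last is April 30.
May 4, 2032 does not fall between 22 September 2031 and 30 April 2032, so daylight saving is not in effect and Miran Sector is at UTC−07:00.
19:00 Miran Sector + 7h = 02:00 UTC (rolling into the next day, 5 May 2032).
1 March 2032 is a Monday, so the first Saturday is March 6.
1 October 2032 is a Friday, so Sundays fall on 3, 10, 17, 24, 31; the last is October 31.
At the standard offset (UTC−00:30), 02:00 UTC − 0h30m = 01:30 Ularn standard time.
The standard-time date in Ularn, May 5, 2032, lies within the daylight-saving period (6 March – 31 October), so Ularn is on daylight time, UTC+00:30.
02:00 UTC + 0h30m = 02:30 Ularn.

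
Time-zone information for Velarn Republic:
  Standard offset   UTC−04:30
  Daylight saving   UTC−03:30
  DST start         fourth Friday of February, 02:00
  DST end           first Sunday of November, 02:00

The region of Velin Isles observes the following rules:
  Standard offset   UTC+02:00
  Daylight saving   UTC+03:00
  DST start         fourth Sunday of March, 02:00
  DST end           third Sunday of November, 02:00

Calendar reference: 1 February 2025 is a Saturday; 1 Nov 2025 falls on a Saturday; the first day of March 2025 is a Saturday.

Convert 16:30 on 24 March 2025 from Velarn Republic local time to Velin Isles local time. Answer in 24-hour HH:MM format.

23:00

1 February 2025 is a Saturday, so the first Friday is February 7 and the fourth is February 28.
1 November 2025 is a Saturday, so the first Sunday is November 2.
24 March 2025 lies within the daylight-saving period (28 February – 2 November), so Velarn Republic is on daylight time, UTC−03:30.
16:30 Velarn Republic + 3h30m = 20:00 UTC.
1 March 2025 is a Saturday, so the first Sunday is March 2 and the fourth is March 23.
1 November 2025 is a Saturday, so the first Sunday is November 2 and the third is November 16.
At the standard offset (UTC+02:00), 20:00 UTC + 2h = 22:00 Velin Isles standard time.
Daylight saving runs 23 March – 16 November; the standard-time date in Velin Isles, 24 March 2025, is inside that window, so Velin Isles is at UTC+03:00.
20:00 UTC + 3h = 23:00 Velin Isles.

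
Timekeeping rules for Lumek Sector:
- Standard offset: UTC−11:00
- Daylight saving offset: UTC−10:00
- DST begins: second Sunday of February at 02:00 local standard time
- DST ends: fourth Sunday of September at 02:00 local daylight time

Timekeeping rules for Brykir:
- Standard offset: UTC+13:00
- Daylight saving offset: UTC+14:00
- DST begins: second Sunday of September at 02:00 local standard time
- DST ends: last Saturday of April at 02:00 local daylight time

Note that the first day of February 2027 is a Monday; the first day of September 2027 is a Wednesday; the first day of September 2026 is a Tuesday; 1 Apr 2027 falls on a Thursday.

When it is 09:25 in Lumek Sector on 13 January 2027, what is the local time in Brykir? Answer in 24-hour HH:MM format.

1 February 2027 is a Monday, so the first Sunday is February 7 and the second is February 14.
1 September 2027 is a Wednesday, so the first Sunday is September 5 and the fourth is September 26.
Daylight saving runs 14 February – 26 September; 13 January 2027 is outside that window, so Lumek Sector is on standard time at UTC−11:00.
09:25 Lumek Sector + 11h = 20:25 UTC.
1 September 2026 is a Tuesday, so the first Sunday is September 6 and the second is September 13.
1 April 2027 is a Thursday, so Saturdays fall on 3, 10, 17, 24; the last is April 24.
At the standard offset (UTC+13:00), 20:25 UTC + 13h = 09:25 Brykir standard time (rolling into the next day, 14 January 2027).
Daylight saving runs 13 September 2026 – 24 April 2027; the standard-time date in Brykir, 14 January 2027, is inside that window, so Brykir is at UTC+14:00.
20:25 UTC + 14h = 10:25 Brykir (rolling into the next day, 14 January 2027).

10:25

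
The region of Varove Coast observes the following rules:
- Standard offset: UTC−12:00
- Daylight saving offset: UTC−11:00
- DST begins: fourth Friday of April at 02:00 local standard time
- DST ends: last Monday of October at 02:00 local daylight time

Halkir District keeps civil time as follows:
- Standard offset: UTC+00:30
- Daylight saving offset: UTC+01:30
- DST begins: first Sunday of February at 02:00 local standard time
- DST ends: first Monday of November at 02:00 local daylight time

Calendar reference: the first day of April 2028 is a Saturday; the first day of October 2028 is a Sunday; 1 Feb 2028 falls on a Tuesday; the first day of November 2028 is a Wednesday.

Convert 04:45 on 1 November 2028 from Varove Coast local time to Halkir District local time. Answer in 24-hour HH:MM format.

1 April 2028 is a Saturday, so the first Friday is April 7 and the fourth is April 28.
1 October 2028 is a Sunday, so Mondays fall on 2, 9, 16, 23, 30; the last is October 30.
Daylight saving runs 28 April – 30 October; 1 November 2028 is outside that window, so Varove Coast is on standard time at UTC−12:00.
04:45 Varove Coast + 12h = 16:45 UTC.
1 February 2028 is a Tuesday, so the first Sunday is February 6.
1 November 2028 is a Wednesday, so the first Monday is November 6.
At the standard offset (UTC+00:30), 16:45 UTC + 0h30m = 17:15 Halkir District standard time.
Daylight saving runs 6 February – 6 November; the standard-time date in Halkir District, 1 November 2028, is inside that window, so Halkir District is at UTC+01:30.
16:45 UTC + 1h30m = 18:15 Halkir District.

18:15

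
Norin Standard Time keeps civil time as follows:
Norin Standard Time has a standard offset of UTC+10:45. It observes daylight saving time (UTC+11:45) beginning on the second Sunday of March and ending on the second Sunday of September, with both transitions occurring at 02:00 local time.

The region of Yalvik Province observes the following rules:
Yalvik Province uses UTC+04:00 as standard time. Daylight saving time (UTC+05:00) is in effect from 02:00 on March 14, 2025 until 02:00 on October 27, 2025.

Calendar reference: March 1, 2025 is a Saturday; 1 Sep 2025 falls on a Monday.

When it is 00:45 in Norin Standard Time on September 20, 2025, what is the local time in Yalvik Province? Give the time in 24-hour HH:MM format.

1 March 2025 is a Saturday, so the first Sunday is March 2 and the second is March 9.
1 September 2025 is a Monday, so the first Sunday is September 7 and the second is September 14.
Daylight saving runs 9 March – 14 September; September 20, 2025 is outside that window, so Norin Standard Time is on standard time at UTC+10:45.
00:45 Norin Standard Time − 10h45m = 14:00 UTC (rolling into the previous day, 19 September 2025).
At the standard offset (UTC+04:00), 14:00 UTC + 4h = 18:00 Yalvik Province standard time.
The standard-time date in Yalvik Province, September 19, 2025, falls between 14 March and 27 October, so daylight saving is in effect and Yalvik Province is at UTC+05:00.
14:00 UTC + 5h = 19:00 Yalvik Province.

19:00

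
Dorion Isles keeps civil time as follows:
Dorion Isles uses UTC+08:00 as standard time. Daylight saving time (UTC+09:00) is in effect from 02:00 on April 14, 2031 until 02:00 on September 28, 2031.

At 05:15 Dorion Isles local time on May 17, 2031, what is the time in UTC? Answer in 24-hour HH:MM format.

Daylight saving runs 14 April – 28 September; May 17, 2031 is inside that window, so Dorion Isles is at UTC+09:00.
05:15 local − 9h = 20:15 UTC (rolling into the previous day, 16 May 2031).

20:15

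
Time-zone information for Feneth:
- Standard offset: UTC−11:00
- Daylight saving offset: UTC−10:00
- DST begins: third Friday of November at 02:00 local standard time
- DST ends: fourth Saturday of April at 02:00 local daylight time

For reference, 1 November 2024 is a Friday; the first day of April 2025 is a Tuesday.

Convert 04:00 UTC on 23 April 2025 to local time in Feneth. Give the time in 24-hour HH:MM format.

18:00

1 November 2024 is a Friday, so the first Friday is November 1 and the third is November 15.
1 April 2025 is a Tuesday, so the first Saturday is April 5 and the fourth is April 26.
At the standard offset (UTC−11:00), 04:00 UTC − 11h = 17:00 Feneth standard time (rolling into the previous day, 22 April 2025).
The standard-time date in Feneth, 22 April 2025, lies within the daylight-saving period (15 November 2024 – 26 April 2025), so Feneth is on daylight time, UTC−10:00.
04:00 UTC − 10h = 18:00 local (rolling into the previous day, 22 April 2025).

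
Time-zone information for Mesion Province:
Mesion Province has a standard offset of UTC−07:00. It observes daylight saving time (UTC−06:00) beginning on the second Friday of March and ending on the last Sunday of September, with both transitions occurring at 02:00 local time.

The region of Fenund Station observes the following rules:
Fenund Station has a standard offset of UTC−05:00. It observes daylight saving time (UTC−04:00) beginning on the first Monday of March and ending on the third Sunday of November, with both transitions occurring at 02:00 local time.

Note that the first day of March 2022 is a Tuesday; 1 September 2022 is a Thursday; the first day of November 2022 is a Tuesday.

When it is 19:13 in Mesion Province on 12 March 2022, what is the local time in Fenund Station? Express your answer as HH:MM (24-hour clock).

1 March 2022 is a Tuesday, so the first Friday is March 4 and the second is March 11.
1 September 2022 is a Thursday, so Sundays fall on 4, 11, 18, 25; the last is September 25.
12 March 2022 falls between 11 March and 25 September, so daylight saving is in effect and Mesion Province is at UTC−06:00.
19:13 Mesion Province + 6h = 01:13 UTC (rolling into the next day, 13 March 2022).
1 March 2022 is a Tuesday, so the first Monday is March 7.
1 November 2022 is a Tuesday, so the first Sunday is November 6 and the third is November 20.
At the standard offset (UTC−05:00), 01:13 UTC − 5h = 20:13 Fenund Station standard time (rolling into the previous day, 12 March 2022).
The standard-time date in Fenund Station, 12 March 2022, falls between 7 March and 20 November, so daylight saving is in effect and Fenund Station is at UTC−04:00.
01:13 UTC − 4h = 21:13 Fenund Station (rolling into the previous day, 12 March 2022).

21:13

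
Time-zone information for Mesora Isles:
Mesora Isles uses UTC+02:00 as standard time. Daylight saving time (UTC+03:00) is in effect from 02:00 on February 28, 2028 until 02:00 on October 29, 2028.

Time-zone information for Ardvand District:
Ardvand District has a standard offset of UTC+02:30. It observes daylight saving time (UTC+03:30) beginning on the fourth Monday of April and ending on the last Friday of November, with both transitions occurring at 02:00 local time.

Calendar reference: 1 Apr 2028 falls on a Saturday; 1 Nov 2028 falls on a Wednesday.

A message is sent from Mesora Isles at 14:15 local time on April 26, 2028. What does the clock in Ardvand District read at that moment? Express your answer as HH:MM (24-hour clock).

14:45

Daylight saving runs 28 February – 29 October; April 26, 2028 is inside that window, so Mesora Isles is at UTC+03:00.
14:15 Mesora Isles − 3h = 11:15 UTC.
1 April 2028 is a Saturday, so the first Monday is April 3 and the fourth is April 24.
1 November 2028 is a Wednesday, so Fridays fall on 3, 10, 17, 24; the last is November 24.
At the standard offset (UTC+02:30), 11:15 UTC + 2h30m = 13:45 Ardvand District standard time.
The standard-time date in Ardvand District, April 26, 2028, lies within the daylight-saving period (24 April – 24 November), so Ardvand District is on daylight time, UTC+03:30.
11:15 UTC + 3h30m = 14:45 Ardvand District.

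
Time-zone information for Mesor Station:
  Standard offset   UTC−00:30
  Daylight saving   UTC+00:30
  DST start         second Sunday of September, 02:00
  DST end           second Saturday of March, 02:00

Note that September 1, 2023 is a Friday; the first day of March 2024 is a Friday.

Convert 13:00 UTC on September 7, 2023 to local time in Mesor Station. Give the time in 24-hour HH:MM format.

1 September 2023 is a Friday, so the first Sunday is September 3 and the second is September 10.
1 March 2024 is a Friday, so the first Saturday is March 2 and the second is March 9.
At the standard offset (UTC−00:30), 13:00 UTC − 0h30m = 12:30 Mesor Station standard time.
The standard-time date in Mesor Station, September 7, 2023, does not fall between 10 September 2023 and 9 March 2024, so daylight saving is not in effect and Mesor Station is at UTC−00:30.
13:00 UTC − 0h30m = 12:30 local.

12:30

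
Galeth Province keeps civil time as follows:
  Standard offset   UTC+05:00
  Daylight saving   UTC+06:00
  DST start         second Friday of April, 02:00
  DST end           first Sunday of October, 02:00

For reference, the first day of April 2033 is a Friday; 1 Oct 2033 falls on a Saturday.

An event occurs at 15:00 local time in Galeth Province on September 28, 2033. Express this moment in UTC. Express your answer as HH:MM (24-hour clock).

1 April 2033 is a Friday, so the first Friday is April 1 and the second is April 8.
1 October 2033 is a Saturday, so the first Sunday is October 2.
September 28, 2033 lies within the daylight-saving period (8 April – 2 October), so Galeth Province is on daylight time, UTC+06:00.
15:00 local − 6h = 09:00 UTC.

09:00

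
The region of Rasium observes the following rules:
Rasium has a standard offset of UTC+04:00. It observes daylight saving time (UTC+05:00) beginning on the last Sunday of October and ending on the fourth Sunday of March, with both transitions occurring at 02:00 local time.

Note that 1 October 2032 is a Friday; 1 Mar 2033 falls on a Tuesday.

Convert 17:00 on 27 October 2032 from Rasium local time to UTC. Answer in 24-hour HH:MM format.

13:00

1 October 2032 is a Friday, so Sundays fall on 3, 10, 17, 24, 31; the last is October 31.
1 March 2033 is a Tuesday, so the first Sunday is March 6 and the fourth is March 27.
Daylight saving runs 31 October 2032 – 27 March 2033; 27 October 2032 is outside that window, so Rasium is on standard time at UTC+04:00.
17:00 local − 4h = 13:00 UTC.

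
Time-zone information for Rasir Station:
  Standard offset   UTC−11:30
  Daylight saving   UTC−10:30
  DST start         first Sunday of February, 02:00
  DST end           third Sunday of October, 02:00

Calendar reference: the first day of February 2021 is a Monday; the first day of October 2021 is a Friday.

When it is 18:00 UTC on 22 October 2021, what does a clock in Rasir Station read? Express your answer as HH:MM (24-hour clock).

06:30

1 February 2021 is a Monday, so the first Sunday is February 7.
1 October 2021 is a Friday, so the first Sunday is October 3 and the third is October 17.
At the standard offset (UTC−11:30), 18:00 UTC − 11h30m = 06:30 Rasir Station standard time.
The standard-time date in Rasir Station, 22 October 2021, is outside the daylight-saving period (7 February – 17 October), so Rasir Station is on standard time, UTC−11:30.
18:00 UTC − 11h30m = 06:30 local.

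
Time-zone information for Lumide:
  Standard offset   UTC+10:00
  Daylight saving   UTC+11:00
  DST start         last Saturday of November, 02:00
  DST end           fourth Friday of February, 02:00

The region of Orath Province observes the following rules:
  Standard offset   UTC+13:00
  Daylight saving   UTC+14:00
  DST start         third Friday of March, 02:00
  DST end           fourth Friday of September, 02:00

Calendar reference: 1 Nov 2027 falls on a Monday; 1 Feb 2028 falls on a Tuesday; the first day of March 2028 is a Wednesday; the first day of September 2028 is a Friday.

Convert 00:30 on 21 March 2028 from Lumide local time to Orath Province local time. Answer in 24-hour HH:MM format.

04:30

1 November 2027 is a Monday, so Saturdays fall on 6, 13, 20, 27; the last is November 27.
1 February 2028 is a Tuesday, so the first Friday is February 4 and the fourth is February 25.
Daylight saving runs 27 November 2027 – 25 February 2028; 21 March 2028 is outside that window, so Lumide is on standard time at UTC+10:00.
00:30 Lumide − 10h = 14:30 UTC (rolling into the previous day, 20 March 2028).
1 March 2028 is a Wednesday, so the first Friday is March 3 and the third is March 17.
1 September 2028 is a Friday, so the first Friday is September 1 and the fourth is September 22.
At the standard offset (UTC+13:00), 14:30 UTC + 13h = 03:30 Orath Province standard time (rolling into the next day, 21 March 2028).
The standard-time date in Orath Province, 21 March 2028, falls between 17 March and 22 September, so daylight saving is in effect and Orath Province is at UTC+14:00.
14:30 UTC + 14h = 04:30 Orath Province (rolling into the next day, 21 March 2028).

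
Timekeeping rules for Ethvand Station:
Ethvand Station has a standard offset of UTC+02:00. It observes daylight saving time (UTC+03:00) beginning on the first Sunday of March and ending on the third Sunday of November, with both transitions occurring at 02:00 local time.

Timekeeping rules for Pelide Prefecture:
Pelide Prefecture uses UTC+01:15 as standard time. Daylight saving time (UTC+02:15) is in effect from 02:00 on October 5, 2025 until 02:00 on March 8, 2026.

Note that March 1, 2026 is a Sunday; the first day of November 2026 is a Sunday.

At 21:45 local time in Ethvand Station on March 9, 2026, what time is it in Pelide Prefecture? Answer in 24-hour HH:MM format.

1 March 2026 is a Sunday, so the first Sunday is March 1.
1 November 2026 is a Sunday, so the first Sunday is November 1 and the third is November 15.
March 9, 2026 falls between 1 March and 15 November, so daylight saving is in effect and Ethvand Station is at UTC+03:00.
21:45 Ethvand Station − 3h = 18:45 UTC.
At the standard offset (UTC+01:15), 18:45 UTC + 1h15m = 20:00 Pelide Prefecture standard time.
Daylight saving runs 5 October 2025 – 8 March 2026; the standard-time date in Pelide Prefecture, March 9, 2026, is outside that window, so Pelide Prefecture is on standard time at UTC+01:15.
18:45 UTC + 1h15m = 20:00 Pelide Prefecture.

20:00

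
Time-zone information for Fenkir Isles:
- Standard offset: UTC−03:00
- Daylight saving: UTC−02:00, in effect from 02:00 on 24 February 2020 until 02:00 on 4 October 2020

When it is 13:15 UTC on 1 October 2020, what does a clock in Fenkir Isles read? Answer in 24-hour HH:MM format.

11:15

At the standard offset (UTC−03:00), 13:15 UTC − 3h = 10:15 Fenkir Isles standard time.
Daylight saving runs 24 February – 4 October; the standard-time date in Fenkir Isles, 1 October 2020, is inside that window, so Fenkir Isles is at UTC−02:00.
13:15 UTC − 2h = 11:15 local.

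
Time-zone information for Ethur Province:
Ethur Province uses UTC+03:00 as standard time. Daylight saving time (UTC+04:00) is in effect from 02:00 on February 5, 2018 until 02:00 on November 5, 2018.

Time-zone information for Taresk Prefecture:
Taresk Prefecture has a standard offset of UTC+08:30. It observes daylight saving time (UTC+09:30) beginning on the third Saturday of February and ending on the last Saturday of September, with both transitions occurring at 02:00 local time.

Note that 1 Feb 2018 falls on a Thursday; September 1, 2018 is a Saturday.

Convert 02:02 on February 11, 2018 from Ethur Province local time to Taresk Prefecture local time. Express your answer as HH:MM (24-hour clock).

06:32

Daylight saving runs 5 February – 5 November; February 11, 2018 is inside that window, so Ethur Province is at UTC+04:00.
02:02 Ethur Province − 4h = 22:02 UTC (rolling into the previous day, 10 February 2018).
1 February 2018 is a Thursday, so the first Saturday is February 3 and the third is February 17.
1 September 2018 is a Saturday, so Saturdays fall on 1, 8, 15, 22, 29; the last is September 29.
At the standard offset (UTC+08:30), 22:02 UTC + 8h30m = 06:32 Taresk Prefecture standard time (rolling into the next day, 11 February 2018).
The standard-time date in Taresk Prefecture, February 11, 2018, does not fall between 17 February and 29 September, so daylight saving is not in effect and Taresk Prefecture is at UTC+08:30.
22:02 UTC + 8h30m = 06:32 Taresk Prefecture (rolling into the next day, 11 February 2018).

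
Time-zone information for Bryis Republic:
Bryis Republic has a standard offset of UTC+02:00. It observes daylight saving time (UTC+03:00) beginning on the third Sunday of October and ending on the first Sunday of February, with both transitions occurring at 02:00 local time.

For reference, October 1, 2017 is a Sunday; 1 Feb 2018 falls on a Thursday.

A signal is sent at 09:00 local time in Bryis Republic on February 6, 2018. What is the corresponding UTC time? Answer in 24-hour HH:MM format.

07:00

1 October 2017 is a Sunday, so the first Sunday is October 1 and the third is October 15.
1 February 2018 is a Thursday, so the first Sunday is February 4.
February 6, 2018 does not fall between 15 October 2017 and 4 February 2018, so daylight saving is not in effect and Bryis Republic is at UTC+02:00.
09:00 local − 2h = 07:00 UTC.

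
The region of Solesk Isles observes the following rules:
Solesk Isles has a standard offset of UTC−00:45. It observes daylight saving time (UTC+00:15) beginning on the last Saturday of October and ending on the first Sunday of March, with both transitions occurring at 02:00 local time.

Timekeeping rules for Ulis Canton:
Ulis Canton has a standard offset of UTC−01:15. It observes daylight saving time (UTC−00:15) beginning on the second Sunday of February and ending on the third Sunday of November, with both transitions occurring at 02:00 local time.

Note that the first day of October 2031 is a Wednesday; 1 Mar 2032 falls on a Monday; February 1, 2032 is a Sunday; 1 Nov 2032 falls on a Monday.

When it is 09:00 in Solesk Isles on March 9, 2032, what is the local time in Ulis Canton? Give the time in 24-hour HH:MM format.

09:30

1 October 2031 is a Wednesday, so Saturdays fall on 4, 11, 18, 25; the last is October 25.
1 March 2032 is a Monday, so the first Sunday is March 7.
March 9, 2032 does not fall between 25 October 2031 and 7 March 2032, so daylight saving is not in effect and Solesk Isles is at UTC−00:45.
09:00 Solesk Isles + 0h45m = 09:45 UTC.
1 February 2032 is a Sunday, so the first Sunday is February 1 and the second is February 8.
1 November 2032 is a Monday, so the first Sunday is November 7 and the third is November 21.
At the standard offset (UTC−01:15), 09:45 UTC − 1h15m = 08:30 Ulis Canton standard time.
Daylight saving runs 8 February – 21 November; the standard-time date in Ulis Canton, March 9, 2032, is inside that window, so Ulis Canton is at UTC−00:15.
09:45 UTC − 0h15m = 09:30 Ulis Canton.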